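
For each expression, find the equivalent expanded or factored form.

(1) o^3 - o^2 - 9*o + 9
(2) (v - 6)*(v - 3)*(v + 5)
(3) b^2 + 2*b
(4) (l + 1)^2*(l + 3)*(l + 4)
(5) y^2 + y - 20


(1) = (o - 3)*(o - 1)*(o + 3)
(2) = v^3 - 4*v^2 - 27*v + 90
(3) = b*(b + 2)
(4) = l^4 + 9*l^3 + 27*l^2 + 31*l + 12
(5) = (y - 4)*(y + 5)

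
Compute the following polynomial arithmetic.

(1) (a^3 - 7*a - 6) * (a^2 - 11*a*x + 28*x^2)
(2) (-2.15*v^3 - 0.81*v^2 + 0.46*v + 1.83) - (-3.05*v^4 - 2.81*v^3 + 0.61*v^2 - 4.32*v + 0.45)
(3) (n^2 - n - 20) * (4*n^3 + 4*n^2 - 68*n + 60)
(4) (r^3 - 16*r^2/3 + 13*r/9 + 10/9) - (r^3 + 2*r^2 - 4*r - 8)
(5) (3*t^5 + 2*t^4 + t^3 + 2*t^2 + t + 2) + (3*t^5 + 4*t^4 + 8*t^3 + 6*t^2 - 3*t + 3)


(1) = a^5 - 11*a^4*x + 28*a^3*x^2 - 7*a^3 + 77*a^2*x - 6*a^2 - 196*a*x^2 + 66*a*x - 168*x^2
(2) = 3.05*v^4 + 0.66*v^3 - 1.42*v^2 + 4.78*v + 1.38
(3) = 4*n^5 - 152*n^3 + 48*n^2 + 1300*n - 1200
(4) = -22*r^2/3 + 49*r/9 + 82/9
(5) = 6*t^5 + 6*t^4 + 9*t^3 + 8*t^2 - 2*t + 5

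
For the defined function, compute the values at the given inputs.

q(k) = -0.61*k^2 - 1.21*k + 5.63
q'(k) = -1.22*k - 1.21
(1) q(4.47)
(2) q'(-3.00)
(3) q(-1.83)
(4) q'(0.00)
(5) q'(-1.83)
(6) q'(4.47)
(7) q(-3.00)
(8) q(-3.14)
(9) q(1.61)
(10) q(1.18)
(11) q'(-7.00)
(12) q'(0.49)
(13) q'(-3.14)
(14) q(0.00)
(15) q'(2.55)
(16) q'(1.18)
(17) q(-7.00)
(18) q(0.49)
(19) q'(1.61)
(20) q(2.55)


(1) = -11.97
(2) = 2.45
(3) = 5.80
(4) = -1.21
(5) = 1.02
(6) = -6.66
(7) = 3.77
(8) = 3.42
(9) = 2.10
(10) = 3.35
(11) = 7.33
(12) = -1.81
(13) = 2.62
(14) = 5.63
(15) = -4.32
(16) = -2.65
(17) = -15.79
(18) = 4.89
(19) = -3.17
(20) = -1.42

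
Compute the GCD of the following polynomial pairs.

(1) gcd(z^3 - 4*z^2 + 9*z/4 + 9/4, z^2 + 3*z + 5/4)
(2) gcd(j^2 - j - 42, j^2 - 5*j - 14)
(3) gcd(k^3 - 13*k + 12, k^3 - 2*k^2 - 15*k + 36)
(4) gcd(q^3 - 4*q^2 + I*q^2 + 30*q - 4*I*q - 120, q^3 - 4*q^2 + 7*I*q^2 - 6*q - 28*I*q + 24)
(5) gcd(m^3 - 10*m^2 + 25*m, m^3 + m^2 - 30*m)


(1) = z + 1/2
(2) = j - 7
(3) = k^2 + k - 12
(4) = gcd((q - 4)*(q - 5*I)*(q + 6*I), (q - 4)*(q + I)*(q + 6*I)) = q^2 + q*(-4 + 6*I) - 24*I
(5) = m^2 - 5*m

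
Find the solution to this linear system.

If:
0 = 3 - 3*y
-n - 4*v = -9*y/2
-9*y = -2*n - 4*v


Then:
n = 9/2
v = 0
y = 1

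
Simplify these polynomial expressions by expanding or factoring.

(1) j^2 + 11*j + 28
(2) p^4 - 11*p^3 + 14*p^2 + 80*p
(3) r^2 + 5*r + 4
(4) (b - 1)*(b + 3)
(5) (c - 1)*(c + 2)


(1) = (j + 4)*(j + 7)
(2) = p*(p - 8)*(p - 5)*(p + 2)
(3) = (r + 1)*(r + 4)
(4) = b^2 + 2*b - 3
(5) = c^2 + c - 2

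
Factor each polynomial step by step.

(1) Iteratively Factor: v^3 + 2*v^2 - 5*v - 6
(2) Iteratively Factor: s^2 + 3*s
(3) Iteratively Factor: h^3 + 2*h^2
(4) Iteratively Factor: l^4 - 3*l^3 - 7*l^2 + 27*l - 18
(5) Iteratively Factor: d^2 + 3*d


(1) = (v + 1)*(v^2 + v - 6) = (v - 2)*(v + 1)*(v + 3)
(2) = (s + 3)*(s)
(3) = (h)*(h^2 + 2*h) = h^2*(h + 2)
(4) = (l - 2)*(l^3 - l^2 - 9*l + 9) = (l - 2)*(l + 3)*(l^2 - 4*l + 3) = (l - 2)*(l - 1)*(l + 3)*(l - 3)
(5) = (d + 3)*(d)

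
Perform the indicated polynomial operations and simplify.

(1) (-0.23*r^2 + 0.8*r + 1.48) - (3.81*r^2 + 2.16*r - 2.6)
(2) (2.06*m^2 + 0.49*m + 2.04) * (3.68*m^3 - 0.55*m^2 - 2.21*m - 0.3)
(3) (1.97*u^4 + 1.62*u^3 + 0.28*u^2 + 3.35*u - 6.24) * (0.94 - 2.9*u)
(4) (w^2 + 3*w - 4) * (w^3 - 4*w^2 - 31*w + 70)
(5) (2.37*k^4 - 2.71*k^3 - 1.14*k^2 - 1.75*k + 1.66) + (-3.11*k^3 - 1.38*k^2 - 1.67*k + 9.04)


(1) = -4.04*r^2 - 1.36*r + 4.08
(2) = 7.5808*m^5 + 0.6702*m^4 + 2.6851*m^3 - 2.8229*m^2 - 4.6554*m - 0.612
(3) = -5.713*u^5 - 2.8462*u^4 + 0.7108*u^3 - 9.4518*u^2 + 21.245*u - 5.8656
(4) = w^5 - w^4 - 47*w^3 - 7*w^2 + 334*w - 280
(5) = 2.37*k^4 - 5.82*k^3 - 2.52*k^2 - 3.42*k + 10.7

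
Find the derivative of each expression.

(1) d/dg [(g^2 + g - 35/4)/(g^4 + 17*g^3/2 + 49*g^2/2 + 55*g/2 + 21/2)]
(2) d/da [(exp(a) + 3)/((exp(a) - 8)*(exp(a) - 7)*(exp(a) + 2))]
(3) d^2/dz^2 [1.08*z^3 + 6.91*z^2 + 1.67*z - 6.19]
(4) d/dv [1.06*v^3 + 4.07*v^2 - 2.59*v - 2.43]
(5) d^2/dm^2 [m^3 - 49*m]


(1) = (-4*g^2 + 9*g + 41)/(2*(g^5 + 9*g^4 + 30*g^3 + 46*g^2 + 33*g + 9))
(2) = 2*(-exp(3*a) + 2*exp(2*a) + 39*exp(a) + 17)*exp(a)/(exp(6*a) - 26*exp(5*a) + 221*exp(4*a) - 452*exp(3*a) - 2236*exp(2*a) + 5824*exp(a) + 12544)
(3) = 6.48*z + 13.82
(4) = 3.18*v^2 + 8.14*v - 2.59
(5) = 6*m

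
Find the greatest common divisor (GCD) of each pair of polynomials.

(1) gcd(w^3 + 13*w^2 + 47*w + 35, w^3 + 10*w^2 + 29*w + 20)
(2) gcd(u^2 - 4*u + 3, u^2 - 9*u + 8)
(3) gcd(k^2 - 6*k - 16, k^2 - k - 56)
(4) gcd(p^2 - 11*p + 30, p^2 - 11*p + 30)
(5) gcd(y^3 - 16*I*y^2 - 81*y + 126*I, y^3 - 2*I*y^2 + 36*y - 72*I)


(1) = w^2 + 6*w + 5
(2) = gcd((u - 3)*(u - 1), (u - 8)*(u - 1)) = u - 1
(3) = gcd((k - 8)*(k + 2), (k - 8)*(k + 7)) = k - 8
(4) = p^2 - 11*p + 30
(5) = gcd((y - 7*I)*(y - 6*I)*(y - 3*I), (y - 6*I)*(y - 2*I)*(y + 6*I)) = y - 6*I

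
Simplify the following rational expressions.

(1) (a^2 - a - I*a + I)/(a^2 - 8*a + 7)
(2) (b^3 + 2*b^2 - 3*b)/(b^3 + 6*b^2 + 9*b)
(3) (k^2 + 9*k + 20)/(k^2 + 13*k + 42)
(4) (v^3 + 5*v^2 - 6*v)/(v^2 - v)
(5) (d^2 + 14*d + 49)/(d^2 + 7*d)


(1) = (a - I)/(a - 7)
(2) = (b - 1)/(b + 3)
(3) = (k^2 + 9*k + 20)/(k^2 + 13*k + 42)
(4) = v + 6
(5) = (d + 7)/d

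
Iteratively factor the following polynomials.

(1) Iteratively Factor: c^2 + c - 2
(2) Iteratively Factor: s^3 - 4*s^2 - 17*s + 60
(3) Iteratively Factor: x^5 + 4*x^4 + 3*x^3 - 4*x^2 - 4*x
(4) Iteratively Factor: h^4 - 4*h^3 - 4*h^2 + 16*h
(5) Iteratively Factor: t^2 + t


(1) = (c + 2)*(c - 1)
(2) = (s + 4)*(s^2 - 8*s + 15) = (s - 5)*(s + 4)*(s - 3)
(3) = (x)*(x^4 + 4*x^3 + 3*x^2 - 4*x - 4) = x*(x + 2)*(x^3 + 2*x^2 - x - 2) = x*(x - 1)*(x + 2)*(x^2 + 3*x + 2) = x*(x - 1)*(x + 1)*(x + 2)*(x + 2)
(4) = (h + 2)*(h^3 - 6*h^2 + 8*h) = (h - 2)*(h + 2)*(h^2 - 4*h) = (h - 4)*(h - 2)*(h + 2)*(h)
(5) = (t + 1)*(t)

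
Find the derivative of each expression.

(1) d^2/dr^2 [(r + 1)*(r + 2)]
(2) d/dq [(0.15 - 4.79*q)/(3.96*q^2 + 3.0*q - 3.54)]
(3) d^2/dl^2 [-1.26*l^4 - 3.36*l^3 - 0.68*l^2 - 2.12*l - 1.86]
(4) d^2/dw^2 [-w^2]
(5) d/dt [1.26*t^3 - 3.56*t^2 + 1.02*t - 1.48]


(1) = 2
(2) = (18.9684*q^2 - 1.188*q + 16.5066)/(15.6816*q^4 + 23.76*q^3 - 19.0368*q^2 - 21.24*q + 12.5316)
(3) = -15.12*l^2 - 20.16*l - 1.36
(4) = -2
(5) = 3.78*t^2 - 7.12*t + 1.02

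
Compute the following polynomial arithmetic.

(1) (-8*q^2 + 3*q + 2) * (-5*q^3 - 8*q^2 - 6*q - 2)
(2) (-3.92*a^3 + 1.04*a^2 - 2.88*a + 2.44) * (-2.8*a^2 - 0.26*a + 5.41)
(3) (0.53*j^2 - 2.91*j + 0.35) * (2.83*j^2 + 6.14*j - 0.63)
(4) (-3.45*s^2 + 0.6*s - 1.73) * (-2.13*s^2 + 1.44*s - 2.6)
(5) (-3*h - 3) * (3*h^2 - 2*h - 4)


(1) = 40*q^5 + 49*q^4 + 14*q^3 - 18*q^2 - 18*q - 4
(2) = 10.976*a^5 - 1.8928*a^4 - 13.4136*a^3 - 0.4568*a^2 - 16.2152*a + 13.2004
(3) = 1.4999*j^4 - 4.9811*j^3 - 17.2108*j^2 + 3.9823*j - 0.2205
(4) = 7.3485*s^4 - 6.246*s^3 + 13.5189*s^2 - 4.0512*s + 4.498
(5) = -9*h^3 - 3*h^2 + 18*h + 12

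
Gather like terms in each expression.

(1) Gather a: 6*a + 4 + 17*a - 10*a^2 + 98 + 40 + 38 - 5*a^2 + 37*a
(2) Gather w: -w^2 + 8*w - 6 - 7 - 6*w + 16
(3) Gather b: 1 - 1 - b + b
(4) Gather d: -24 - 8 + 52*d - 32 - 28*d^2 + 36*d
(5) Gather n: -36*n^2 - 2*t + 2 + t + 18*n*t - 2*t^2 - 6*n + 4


(1) = -15*a^2 + 60*a + 180
(2) = -w^2 + 2*w + 3
(3) = 0
(4) = -28*d^2 + 88*d - 64
(5) = -36*n^2 + n*(18*t - 6) - 2*t^2 - t + 6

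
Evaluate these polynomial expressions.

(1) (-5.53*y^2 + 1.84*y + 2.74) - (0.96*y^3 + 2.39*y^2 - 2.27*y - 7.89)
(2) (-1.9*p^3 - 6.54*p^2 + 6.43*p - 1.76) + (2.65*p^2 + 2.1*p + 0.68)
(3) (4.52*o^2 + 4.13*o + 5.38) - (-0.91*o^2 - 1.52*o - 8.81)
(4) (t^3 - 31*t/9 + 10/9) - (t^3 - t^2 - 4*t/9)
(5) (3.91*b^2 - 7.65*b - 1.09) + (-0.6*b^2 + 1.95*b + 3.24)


(1) = -0.96*y^3 - 7.92*y^2 + 4.11*y + 10.63
(2) = -1.9*p^3 - 3.89*p^2 + 8.53*p - 1.08
(3) = 5.43*o^2 + 5.65*o + 14.19
(4) = t^2 - 3*t + 10/9
(5) = 3.31*b^2 - 5.7*b + 2.15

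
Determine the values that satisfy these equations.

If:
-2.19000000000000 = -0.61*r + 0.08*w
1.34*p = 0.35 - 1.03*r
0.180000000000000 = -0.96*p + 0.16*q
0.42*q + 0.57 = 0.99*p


Then:
p = -0.68
q = -2.96
r = 1.23
w = -18.02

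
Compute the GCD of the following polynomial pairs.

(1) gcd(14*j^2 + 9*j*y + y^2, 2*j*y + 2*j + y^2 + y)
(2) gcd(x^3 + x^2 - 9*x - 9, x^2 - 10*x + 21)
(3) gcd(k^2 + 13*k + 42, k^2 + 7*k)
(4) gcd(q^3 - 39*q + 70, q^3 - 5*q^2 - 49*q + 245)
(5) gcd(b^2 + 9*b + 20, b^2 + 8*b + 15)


(1) = 2*j + y
(2) = x - 3
(3) = k + 7
(4) = gcd((q - 5)*(q - 2)*(q + 7), (q - 7)*(q - 5)*(q + 7)) = q^2 + 2*q - 35
(5) = b + 5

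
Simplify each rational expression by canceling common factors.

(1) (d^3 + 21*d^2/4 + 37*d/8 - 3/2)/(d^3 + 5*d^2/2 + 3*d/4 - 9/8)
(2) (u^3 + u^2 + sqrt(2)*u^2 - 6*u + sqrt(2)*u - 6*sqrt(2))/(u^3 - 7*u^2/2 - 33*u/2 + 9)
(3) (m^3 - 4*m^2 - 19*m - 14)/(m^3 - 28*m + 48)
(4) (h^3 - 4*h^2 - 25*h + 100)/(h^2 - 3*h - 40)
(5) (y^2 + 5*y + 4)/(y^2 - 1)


(1) = (4*d^2 + 15*d - 4)/(4*d^2 + 4*d - 3)
(2) = (2*u^2 + u*(-4 + 2*sqrt(2)) - 4*sqrt(2))/(2*u^2 - 13*u + 6)
(3) = (m^3 - 4*m^2 - 19*m - 14)/(m^3 - 28*m + 48)
(4) = (h^2 - 9*h + 20)/(h - 8)
(5) = (y + 4)/(y - 1)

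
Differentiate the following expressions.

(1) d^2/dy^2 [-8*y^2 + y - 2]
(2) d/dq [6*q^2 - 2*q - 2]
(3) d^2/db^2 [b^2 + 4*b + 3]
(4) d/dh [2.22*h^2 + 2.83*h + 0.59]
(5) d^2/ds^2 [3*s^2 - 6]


(1) = -16
(2) = 12*q - 2
(3) = 2
(4) = 4.44*h + 2.83
(5) = 6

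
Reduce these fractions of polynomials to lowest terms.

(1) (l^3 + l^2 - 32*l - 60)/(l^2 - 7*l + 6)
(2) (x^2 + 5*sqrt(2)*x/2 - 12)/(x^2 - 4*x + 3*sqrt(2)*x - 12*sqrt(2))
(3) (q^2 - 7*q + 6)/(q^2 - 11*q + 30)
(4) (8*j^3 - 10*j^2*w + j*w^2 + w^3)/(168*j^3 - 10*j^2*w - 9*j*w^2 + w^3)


(1) = (l^2 + 7*l + 10)/(l - 1)
(2) = (2*x^2 + 5*sqrt(2)*x - 24)/(2*x^2 + x*(-8 + 6*sqrt(2)) - 24*sqrt(2))
(3) = (q - 1)/(q - 5)
(4) = (2*j^2 - 3*j*w + w^2)/(42*j^2 - 13*j*w + w^2)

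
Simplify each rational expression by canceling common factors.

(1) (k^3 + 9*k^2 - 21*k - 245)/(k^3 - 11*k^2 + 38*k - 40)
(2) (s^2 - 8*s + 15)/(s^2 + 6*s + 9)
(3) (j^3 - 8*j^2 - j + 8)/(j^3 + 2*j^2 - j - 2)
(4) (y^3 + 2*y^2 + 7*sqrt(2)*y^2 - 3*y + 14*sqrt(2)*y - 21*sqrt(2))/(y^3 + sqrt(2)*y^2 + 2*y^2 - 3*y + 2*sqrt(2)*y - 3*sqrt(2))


(1) = (k^2 + 14*k + 49)/(k^2 - 6*k + 8)
(2) = (s^2 - 8*s + 15)/(s^2 + 6*s + 9)
(3) = (j - 8)/(j + 2)
(4) = (y + 7*sqrt(2))/(y + sqrt(2))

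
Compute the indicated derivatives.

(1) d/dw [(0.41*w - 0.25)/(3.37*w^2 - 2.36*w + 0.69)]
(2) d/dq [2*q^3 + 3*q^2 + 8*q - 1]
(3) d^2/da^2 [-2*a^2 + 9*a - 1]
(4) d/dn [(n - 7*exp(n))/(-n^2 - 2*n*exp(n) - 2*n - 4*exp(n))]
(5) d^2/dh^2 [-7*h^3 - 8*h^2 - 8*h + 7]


(1) = (-1.3817*w^2 + 1.685*w - 0.3071)/(11.3569*w^4 - 15.9064*w^3 + 10.2202*w^2 - 3.2568*w + 0.4761)
(2) = 6*q^2 + 6*q + 8
(3) = -4
(4) = (2*(n - 7*exp(n))*(n*exp(n) + n + 3*exp(n) + 1) + (7*exp(n) - 1)*(n^2 + 2*n*exp(n) + 2*n + 4*exp(n)))/(n^2 + 2*n*exp(n) + 2*n + 4*exp(n))^2
(5) = -42*h - 16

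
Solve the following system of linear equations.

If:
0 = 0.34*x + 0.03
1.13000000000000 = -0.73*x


Then:
No Solution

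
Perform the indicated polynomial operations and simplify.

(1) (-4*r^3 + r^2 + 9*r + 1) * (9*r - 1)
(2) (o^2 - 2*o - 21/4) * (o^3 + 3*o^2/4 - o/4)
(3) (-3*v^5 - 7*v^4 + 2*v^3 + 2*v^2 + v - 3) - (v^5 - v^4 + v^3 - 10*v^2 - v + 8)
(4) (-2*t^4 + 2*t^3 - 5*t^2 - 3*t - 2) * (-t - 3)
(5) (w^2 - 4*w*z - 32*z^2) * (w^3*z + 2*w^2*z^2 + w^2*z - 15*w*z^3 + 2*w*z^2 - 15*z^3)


(1) = -36*r^4 + 13*r^3 + 80*r^2 - 1
(2) = o^5 - 5*o^4/4 - 7*o^3 - 55*o^2/16 + 21*o/16
(3) = -4*v^5 - 6*v^4 + v^3 + 12*v^2 + 2*v - 11
(4) = 2*t^5 + 4*t^4 - t^3 + 18*t^2 + 11*t + 6
(5) = w^5*z - 2*w^4*z^2 + w^4*z - 55*w^3*z^3 - 2*w^3*z^2 - 4*w^2*z^4 - 55*w^2*z^3 + 480*w*z^5 - 4*w*z^4 + 480*z^5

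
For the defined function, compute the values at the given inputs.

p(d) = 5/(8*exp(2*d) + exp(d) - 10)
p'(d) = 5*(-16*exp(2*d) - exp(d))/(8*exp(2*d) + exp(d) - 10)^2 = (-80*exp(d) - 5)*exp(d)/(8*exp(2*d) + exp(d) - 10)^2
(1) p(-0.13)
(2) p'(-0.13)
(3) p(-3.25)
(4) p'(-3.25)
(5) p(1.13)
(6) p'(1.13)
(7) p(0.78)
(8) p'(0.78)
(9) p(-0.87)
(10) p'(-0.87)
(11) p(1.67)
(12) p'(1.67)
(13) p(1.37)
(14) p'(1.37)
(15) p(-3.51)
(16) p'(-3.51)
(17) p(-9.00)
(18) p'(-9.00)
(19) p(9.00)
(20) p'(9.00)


(1) = -1.69
(2) = -7.57
(3) = -0.50
(4) = -0.00
(5) = 0.07
(6) = -0.16
(7) = 0.17
(8) = -0.43
(9) = -0.61
(10) = -0.24
(11) = 0.02
(12) = -0.05
(13) = 0.04
(14) = -0.09
(15) = -0.50
(16) = -0.00
(17) = -0.50
(18) = -0.00
(19) = 0.00
(20) = -0.00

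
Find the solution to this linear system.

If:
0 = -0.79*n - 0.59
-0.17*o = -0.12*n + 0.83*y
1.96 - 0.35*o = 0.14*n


Then:
n = -0.75
o = 5.90
y = -1.32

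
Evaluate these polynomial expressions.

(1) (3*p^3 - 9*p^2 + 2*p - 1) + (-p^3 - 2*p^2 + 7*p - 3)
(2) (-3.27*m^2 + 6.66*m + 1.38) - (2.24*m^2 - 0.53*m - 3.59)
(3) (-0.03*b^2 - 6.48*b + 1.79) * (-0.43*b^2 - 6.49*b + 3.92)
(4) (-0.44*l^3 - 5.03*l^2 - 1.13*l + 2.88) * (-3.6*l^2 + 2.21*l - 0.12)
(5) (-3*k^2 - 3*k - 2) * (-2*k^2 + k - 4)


(1) = 2*p^3 - 11*p^2 + 9*p - 4
(2) = -5.51*m^2 + 7.19*m + 4.97
(3) = 0.0129*b^4 + 2.9811*b^3 + 41.1679*b^2 - 37.0187*b + 7.0168
(4) = 1.584*l^5 + 17.1356*l^4 - 6.9955*l^3 - 12.2617*l^2 + 6.5004*l - 0.3456
(5) = 6*k^4 + 3*k^3 + 13*k^2 + 10*k + 8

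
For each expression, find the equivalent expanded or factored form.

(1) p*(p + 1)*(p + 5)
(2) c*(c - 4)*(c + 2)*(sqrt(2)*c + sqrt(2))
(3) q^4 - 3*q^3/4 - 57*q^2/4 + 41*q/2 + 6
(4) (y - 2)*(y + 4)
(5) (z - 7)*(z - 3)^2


(1) = p^3 + 6*p^2 + 5*p
(2) = sqrt(2)*c^4 - sqrt(2)*c^3 - 10*sqrt(2)*c^2 - 8*sqrt(2)*c
(3) = (q - 3)*(q - 2)*(q + 1/4)*(q + 4)
(4) = y^2 + 2*y - 8
(5) = z^3 - 13*z^2 + 51*z - 63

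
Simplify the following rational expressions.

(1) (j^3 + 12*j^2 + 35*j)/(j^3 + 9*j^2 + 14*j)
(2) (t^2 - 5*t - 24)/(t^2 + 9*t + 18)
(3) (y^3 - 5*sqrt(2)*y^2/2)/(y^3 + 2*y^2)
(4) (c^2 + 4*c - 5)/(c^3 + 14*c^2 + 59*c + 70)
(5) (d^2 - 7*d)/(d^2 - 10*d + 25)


(1) = (j + 5)/(j + 2)
(2) = (t - 8)/(t + 6)
(3) = (2*y - 5*sqrt(2))/(2*y + 4)
(4) = (c - 1)/(c^2 + 9*c + 14)
(5) = (d^2 - 7*d)/(d^2 - 10*d + 25)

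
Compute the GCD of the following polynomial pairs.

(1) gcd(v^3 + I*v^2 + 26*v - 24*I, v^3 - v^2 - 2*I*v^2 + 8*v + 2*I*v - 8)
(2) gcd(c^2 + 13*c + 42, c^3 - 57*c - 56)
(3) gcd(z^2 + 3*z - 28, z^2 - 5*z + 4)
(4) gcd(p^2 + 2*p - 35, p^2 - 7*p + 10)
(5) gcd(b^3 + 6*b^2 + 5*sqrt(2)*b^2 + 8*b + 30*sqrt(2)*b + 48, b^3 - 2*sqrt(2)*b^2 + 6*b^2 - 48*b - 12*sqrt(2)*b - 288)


(1) = gcd((v - 4*I)*(v - I)*(v + 6*I), (v - 1)*(v - 4*I)*(v + 2*I)) = v - 4*I
(2) = gcd((c + 6)*(c + 7), (c - 8)*(c + 1)*(c + 7)) = c + 7
(3) = z - 4
(4) = p - 5
(5) = b^2 + b*(4*sqrt(2) + 6) + 24*sqrt(2)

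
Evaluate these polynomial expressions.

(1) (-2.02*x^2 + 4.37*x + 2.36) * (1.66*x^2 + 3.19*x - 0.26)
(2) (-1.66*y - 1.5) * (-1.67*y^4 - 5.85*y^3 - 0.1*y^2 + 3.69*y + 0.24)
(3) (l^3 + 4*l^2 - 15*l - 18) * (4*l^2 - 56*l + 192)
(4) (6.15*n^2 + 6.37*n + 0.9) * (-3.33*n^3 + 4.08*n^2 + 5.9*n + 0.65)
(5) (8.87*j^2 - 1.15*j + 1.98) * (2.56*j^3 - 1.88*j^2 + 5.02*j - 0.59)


(1) = -3.3532*x^4 + 0.8104*x^3 + 18.3831*x^2 + 6.3922*x - 0.6136
(2) = 2.7722*y^5 + 12.216*y^4 + 8.941*y^3 - 5.9754*y^2 - 5.9334*y - 0.36
(3) = 4*l^5 - 40*l^4 - 92*l^3 + 1536*l^2 - 1872*l - 3456
(4) = -20.4795*n^5 + 3.8799*n^4 + 59.2776*n^3 + 45.2525*n^2 + 9.4505*n + 0.585
(5) = 22.7072*j^5 - 19.6196*j^4 + 51.7582*j^3 - 14.7287*j^2 + 10.6181*j - 1.1682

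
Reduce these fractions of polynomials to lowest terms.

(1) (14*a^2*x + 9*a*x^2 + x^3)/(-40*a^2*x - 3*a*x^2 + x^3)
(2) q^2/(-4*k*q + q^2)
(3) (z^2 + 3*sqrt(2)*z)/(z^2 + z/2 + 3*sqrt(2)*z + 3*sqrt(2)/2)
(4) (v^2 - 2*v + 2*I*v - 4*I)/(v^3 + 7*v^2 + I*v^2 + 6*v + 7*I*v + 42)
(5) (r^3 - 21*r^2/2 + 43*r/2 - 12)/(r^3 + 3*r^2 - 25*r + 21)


(1) = (14*a^2 + 9*a*x + x^2)/(-40*a^2 - 3*a*x + x^2)
(2) = q/(-4*k + q)
(3) = 2*z/(2*z + 1)
(4) = (v^2 + v*(-2 + 2*I) - 4*I)/(v^3 + v^2*(7 + I) + v*(6 + 7*I) + 42)
(5) = (2*r^2 - 19*r + 24)/(2*r^2 + 8*r - 42)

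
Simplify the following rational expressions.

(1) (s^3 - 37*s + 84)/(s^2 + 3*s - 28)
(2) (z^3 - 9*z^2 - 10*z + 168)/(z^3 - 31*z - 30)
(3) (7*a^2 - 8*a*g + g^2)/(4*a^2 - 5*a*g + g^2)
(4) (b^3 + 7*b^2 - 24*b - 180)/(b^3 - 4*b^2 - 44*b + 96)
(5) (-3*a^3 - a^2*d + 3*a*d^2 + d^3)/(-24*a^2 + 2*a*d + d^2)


(1) = s - 3
(2) = (z^2 - 3*z - 28)/(z^2 + 6*z + 5)
(3) = (7*a - g)/(4*a - g)
(4) = (b^2 + b - 30)/(b^2 - 10*b + 16)
(5) = (3*a^3 + a^2*d - 3*a*d^2 - d^3)/(24*a^2 - 2*a*d - d^2)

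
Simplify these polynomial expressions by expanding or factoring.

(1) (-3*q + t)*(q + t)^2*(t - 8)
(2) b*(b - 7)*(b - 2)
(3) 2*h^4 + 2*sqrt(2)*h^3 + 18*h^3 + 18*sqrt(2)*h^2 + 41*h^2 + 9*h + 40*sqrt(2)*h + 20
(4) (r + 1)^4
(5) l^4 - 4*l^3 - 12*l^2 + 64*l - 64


(1) = -3*q^3*t + 24*q^3 - 5*q^2*t^2 + 40*q^2*t - q*t^3 + 8*q*t^2 + t^4 - 8*t^3
(2) = b^3 - 9*b^2 + 14*b
(3) = (h + 4)*(h + 5)*(sqrt(2)*h + 1)^2
(4) = r^4 + 4*r^3 + 6*r^2 + 4*r + 1
(5) = (l - 4)*(l - 2)^2*(l + 4)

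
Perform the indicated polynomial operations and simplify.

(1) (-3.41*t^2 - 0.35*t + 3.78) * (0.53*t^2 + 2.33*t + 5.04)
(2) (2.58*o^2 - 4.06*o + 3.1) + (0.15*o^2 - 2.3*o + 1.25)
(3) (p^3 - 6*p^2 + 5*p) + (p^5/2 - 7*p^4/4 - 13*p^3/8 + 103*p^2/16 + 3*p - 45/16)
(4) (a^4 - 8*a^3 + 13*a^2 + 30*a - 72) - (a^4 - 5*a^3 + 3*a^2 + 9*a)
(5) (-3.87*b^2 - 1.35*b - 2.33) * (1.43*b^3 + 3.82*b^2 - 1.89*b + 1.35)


(1) = -1.8073*t^4 - 8.1308*t^3 - 15.9985*t^2 + 7.0434*t + 19.0512
(2) = 2.73*o^2 - 6.36*o + 4.35
(3) = p^5/2 - 7*p^4/4 - 5*p^3/8 + 7*p^2/16 + 8*p - 45/16
(4) = -3*a^3 + 10*a^2 + 21*a - 72
(5) = -5.5341*b^5 - 16.7139*b^4 - 1.1746*b^3 - 11.5736*b^2 + 2.5812*b - 3.1455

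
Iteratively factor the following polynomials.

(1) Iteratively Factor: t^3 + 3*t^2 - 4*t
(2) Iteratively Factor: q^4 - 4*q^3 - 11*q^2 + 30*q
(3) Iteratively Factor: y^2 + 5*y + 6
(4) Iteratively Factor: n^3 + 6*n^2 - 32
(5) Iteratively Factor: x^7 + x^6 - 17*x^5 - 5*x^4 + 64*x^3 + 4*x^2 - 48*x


(1) = (t - 1)*(t^2 + 4*t) = t*(t - 1)*(t + 4)
(2) = (q)*(q^3 - 4*q^2 - 11*q + 30) = q*(q - 2)*(q^2 - 2*q - 15) = q*(q - 2)*(q + 3)*(q - 5)
(3) = (y + 2)*(y + 3)
(4) = (n + 4)*(n^2 + 2*n - 8) = (n - 2)*(n + 4)*(n + 4)
(5) = (x - 1)*(x^6 + 2*x^5 - 15*x^4 - 20*x^3 + 44*x^2 + 48*x) = (x - 3)*(x - 1)*(x^5 + 5*x^4 - 20*x^2 - 16*x) = (x - 3)*(x - 1)*(x + 4)*(x^4 + x^3 - 4*x^2 - 4*x) = (x - 3)*(x - 2)*(x - 1)*(x + 4)*(x^3 + 3*x^2 + 2*x) = (x - 3)*(x - 2)*(x - 1)*(x + 2)*(x + 4)*(x^2 + x) = (x - 3)*(x - 2)*(x - 1)*(x + 1)*(x + 2)*(x + 4)*(x)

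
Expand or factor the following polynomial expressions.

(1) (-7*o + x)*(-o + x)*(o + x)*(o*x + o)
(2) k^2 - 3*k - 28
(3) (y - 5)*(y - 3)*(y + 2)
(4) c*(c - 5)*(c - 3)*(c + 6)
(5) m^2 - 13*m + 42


(1) = 7*o^4*x + 7*o^4 - o^3*x^2 - o^3*x - 7*o^2*x^3 - 7*o^2*x^2 + o*x^4 + o*x^3
(2) = (k - 7)*(k + 4)
(3) = y^3 - 6*y^2 - y + 30
(4) = c^4 - 2*c^3 - 33*c^2 + 90*c
(5) = (m - 7)*(m - 6)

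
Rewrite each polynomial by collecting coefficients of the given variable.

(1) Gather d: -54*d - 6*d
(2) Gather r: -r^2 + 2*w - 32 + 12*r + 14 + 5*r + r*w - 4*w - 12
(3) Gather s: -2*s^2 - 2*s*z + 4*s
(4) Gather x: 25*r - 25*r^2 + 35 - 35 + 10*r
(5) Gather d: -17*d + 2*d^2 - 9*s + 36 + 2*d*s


(1) = -60*d
(2) = -r^2 + r*(w + 17) - 2*w - 30
(3) = -2*s^2 + s*(4 - 2*z)
(4) = -25*r^2 + 35*r
(5) = 2*d^2 + d*(2*s - 17) - 9*s + 36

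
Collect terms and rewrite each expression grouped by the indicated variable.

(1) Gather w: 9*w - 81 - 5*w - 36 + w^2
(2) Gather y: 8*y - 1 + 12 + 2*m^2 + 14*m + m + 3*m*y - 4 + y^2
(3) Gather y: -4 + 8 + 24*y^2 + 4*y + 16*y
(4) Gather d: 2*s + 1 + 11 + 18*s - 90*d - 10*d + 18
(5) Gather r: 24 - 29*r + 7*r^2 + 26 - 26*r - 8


(1) = w^2 + 4*w - 117
(2) = 2*m^2 + 15*m + y^2 + y*(3*m + 8) + 7
(3) = 24*y^2 + 20*y + 4
(4) = -100*d + 20*s + 30
(5) = 7*r^2 - 55*r + 42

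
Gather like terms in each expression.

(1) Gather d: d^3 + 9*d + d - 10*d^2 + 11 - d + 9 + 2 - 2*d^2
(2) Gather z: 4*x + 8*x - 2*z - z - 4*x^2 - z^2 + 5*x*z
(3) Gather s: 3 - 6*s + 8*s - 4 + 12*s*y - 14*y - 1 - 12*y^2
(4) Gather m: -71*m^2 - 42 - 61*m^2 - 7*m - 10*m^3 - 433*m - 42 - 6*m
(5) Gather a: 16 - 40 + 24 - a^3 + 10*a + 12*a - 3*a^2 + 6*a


(1) = d^3 - 12*d^2 + 9*d + 22
(2) = -4*x^2 + 12*x - z^2 + z*(5*x - 3)
(3) = s*(12*y + 2) - 12*y^2 - 14*y - 2
(4) = -10*m^3 - 132*m^2 - 446*m - 84
(5) = -a^3 - 3*a^2 + 28*a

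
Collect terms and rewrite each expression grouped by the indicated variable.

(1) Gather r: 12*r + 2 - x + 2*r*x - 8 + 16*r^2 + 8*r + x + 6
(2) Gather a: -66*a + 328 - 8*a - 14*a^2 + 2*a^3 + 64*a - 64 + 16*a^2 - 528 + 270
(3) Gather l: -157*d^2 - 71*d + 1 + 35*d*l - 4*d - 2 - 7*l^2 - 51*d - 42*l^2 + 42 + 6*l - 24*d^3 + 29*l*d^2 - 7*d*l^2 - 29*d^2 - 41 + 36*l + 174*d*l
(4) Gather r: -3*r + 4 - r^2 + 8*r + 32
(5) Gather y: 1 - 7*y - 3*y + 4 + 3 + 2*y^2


(1) = 16*r^2 + r*(2*x + 20)
(2) = 2*a^3 + 2*a^2 - 10*a + 6
(3) = -24*d^3 - 186*d^2 - 126*d + l^2*(-7*d - 49) + l*(29*d^2 + 209*d + 42)
(4) = -r^2 + 5*r + 36
(5) = 2*y^2 - 10*y + 8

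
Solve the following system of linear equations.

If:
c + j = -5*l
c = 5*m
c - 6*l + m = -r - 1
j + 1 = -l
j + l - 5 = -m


Then:
c = 30
j = 25/4
l = -29/4
m = 6
r = -161/2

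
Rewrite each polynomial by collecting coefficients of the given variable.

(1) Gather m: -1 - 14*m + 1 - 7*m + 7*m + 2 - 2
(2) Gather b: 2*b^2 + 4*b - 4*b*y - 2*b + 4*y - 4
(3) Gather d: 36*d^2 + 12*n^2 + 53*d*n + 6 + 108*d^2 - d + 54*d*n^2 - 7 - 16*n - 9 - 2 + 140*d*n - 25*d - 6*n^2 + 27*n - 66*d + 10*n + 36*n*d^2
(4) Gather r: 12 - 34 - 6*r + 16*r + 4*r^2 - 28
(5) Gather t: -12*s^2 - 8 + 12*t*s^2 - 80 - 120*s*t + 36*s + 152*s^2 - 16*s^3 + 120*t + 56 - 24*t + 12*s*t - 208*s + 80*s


(1) = -14*m
(2) = 2*b^2 + b*(2 - 4*y) + 4*y - 4
(3) = d^2*(36*n + 144) + d*(54*n^2 + 193*n - 92) + 6*n^2 + 21*n - 12
(4) = 4*r^2 + 10*r - 50
(5) = -16*s^3 + 140*s^2 - 92*s + t*(12*s^2 - 108*s + 96) - 32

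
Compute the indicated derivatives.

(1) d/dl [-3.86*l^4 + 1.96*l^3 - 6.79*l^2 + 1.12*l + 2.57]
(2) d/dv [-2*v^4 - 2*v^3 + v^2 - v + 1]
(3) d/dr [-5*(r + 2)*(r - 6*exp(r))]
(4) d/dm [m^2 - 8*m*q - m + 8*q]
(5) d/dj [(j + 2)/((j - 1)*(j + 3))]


(1) = -15.44*l^3 + 5.88*l^2 - 13.58*l + 1.12
(2) = -8*v^3 - 6*v^2 + 2*v - 1
(3) = 30*r*exp(r) - 10*r + 90*exp(r) - 10
(4) = 2*m - 8*q - 1
(5) = (-j^2 - 4*j - 7)/(j^4 + 4*j^3 - 2*j^2 - 12*j + 9)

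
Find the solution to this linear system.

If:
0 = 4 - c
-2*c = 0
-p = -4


Then:
No Solution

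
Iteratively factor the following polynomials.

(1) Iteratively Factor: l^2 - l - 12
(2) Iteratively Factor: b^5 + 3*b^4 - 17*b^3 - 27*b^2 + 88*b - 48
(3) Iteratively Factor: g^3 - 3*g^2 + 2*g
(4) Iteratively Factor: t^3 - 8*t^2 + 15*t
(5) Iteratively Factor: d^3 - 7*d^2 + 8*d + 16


(1) = (l - 4)*(l + 3)
(2) = (b - 3)*(b^4 + 6*b^3 + b^2 - 24*b + 16) = (b - 3)*(b + 4)*(b^3 + 2*b^2 - 7*b + 4) = (b - 3)*(b + 4)^2*(b^2 - 2*b + 1) = (b - 3)*(b - 1)*(b + 4)^2*(b - 1)
(3) = (g - 1)*(g^2 - 2*g) = g*(g - 1)*(g - 2)
(4) = (t - 5)*(t^2 - 3*t) = t*(t - 5)*(t - 3)
(5) = (d - 4)*(d^2 - 3*d - 4) = (d - 4)*(d + 1)*(d - 4)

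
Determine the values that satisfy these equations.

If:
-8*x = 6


Then:
x = -3/4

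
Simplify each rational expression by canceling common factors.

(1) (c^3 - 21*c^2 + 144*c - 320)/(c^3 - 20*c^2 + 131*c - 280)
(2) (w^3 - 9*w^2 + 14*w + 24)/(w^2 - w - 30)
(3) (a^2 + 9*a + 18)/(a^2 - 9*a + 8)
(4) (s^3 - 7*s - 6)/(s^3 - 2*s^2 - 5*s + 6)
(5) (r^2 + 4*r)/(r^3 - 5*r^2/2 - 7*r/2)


(1) = (c - 8)/(c - 7)
(2) = (w^2 - 3*w - 4)/(w + 5)
(3) = (a^2 + 9*a + 18)/(a^2 - 9*a + 8)
(4) = (s + 1)/(s - 1)
(5) = (2*r + 8)/(2*r^2 - 5*r - 7)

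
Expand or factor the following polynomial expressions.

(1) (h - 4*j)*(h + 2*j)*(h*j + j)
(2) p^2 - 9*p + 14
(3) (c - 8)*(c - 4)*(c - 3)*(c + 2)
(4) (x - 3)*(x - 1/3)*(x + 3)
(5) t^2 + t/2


(1) = h^3*j - 2*h^2*j^2 + h^2*j - 8*h*j^3 - 2*h*j^2 - 8*j^3
(2) = (p - 7)*(p - 2)
(3) = c^4 - 13*c^3 + 38*c^2 + 40*c - 192
(4) = x^3 - x^2/3 - 9*x + 3
(5) = t*(t + 1/2)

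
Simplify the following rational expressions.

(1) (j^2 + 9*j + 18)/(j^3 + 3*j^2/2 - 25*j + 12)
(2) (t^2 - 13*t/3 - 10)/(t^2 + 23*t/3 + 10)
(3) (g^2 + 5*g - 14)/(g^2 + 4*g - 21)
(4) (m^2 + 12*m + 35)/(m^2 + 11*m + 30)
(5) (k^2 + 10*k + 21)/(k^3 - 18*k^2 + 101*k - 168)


(1) = (2*j + 6)/(2*j^2 - 9*j + 4)
(2) = (t - 6)/(t + 6)
(3) = (g - 2)/(g - 3)
(4) = (m + 7)/(m + 6)
(5) = (k^2 + 10*k + 21)/(k^3 - 18*k^2 + 101*k - 168)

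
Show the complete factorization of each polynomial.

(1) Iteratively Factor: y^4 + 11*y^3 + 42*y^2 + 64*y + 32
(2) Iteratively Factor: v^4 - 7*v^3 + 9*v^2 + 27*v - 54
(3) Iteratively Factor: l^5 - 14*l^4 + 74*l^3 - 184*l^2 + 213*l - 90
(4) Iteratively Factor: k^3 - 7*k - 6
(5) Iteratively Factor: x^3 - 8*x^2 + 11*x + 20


(1) = (y + 4)*(y^3 + 7*y^2 + 14*y + 8) = (y + 2)*(y + 4)*(y^2 + 5*y + 4) = (y + 2)*(y + 4)^2*(y + 1)
(2) = (v + 2)*(v^3 - 9*v^2 + 27*v - 27) = (v - 3)*(v + 2)*(v^2 - 6*v + 9) = (v - 3)^2*(v + 2)*(v - 3)
(3) = (l - 5)*(l^4 - 9*l^3 + 29*l^2 - 39*l + 18) = (l - 5)*(l - 3)*(l^3 - 6*l^2 + 11*l - 6) = (l - 5)*(l - 3)*(l - 2)*(l^2 - 4*l + 3) = (l - 5)*(l - 3)^2*(l - 2)*(l - 1)
(4) = (k + 1)*(k^2 - k - 6) = (k - 3)*(k + 1)*(k + 2)
(5) = (x + 1)*(x^2 - 9*x + 20) = (x - 5)*(x + 1)*(x - 4)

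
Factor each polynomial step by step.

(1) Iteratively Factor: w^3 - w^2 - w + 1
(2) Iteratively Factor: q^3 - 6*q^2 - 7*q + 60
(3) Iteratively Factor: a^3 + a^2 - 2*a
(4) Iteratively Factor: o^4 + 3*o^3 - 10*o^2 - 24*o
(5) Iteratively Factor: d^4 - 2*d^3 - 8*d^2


(1) = (w + 1)*(w^2 - 2*w + 1) = (w - 1)*(w + 1)*(w - 1)
(2) = (q - 5)*(q^2 - q - 12) = (q - 5)*(q - 4)*(q + 3)
(3) = (a)*(a^2 + a - 2) = a*(a + 2)*(a - 1)
(4) = (o)*(o^3 + 3*o^2 - 10*o - 24) = o*(o + 2)*(o^2 + o - 12) = o*(o - 3)*(o + 2)*(o + 4)
(5) = (d)*(d^3 - 2*d^2 - 8*d) = d*(d - 4)*(d^2 + 2*d) = d*(d - 4)*(d + 2)*(d)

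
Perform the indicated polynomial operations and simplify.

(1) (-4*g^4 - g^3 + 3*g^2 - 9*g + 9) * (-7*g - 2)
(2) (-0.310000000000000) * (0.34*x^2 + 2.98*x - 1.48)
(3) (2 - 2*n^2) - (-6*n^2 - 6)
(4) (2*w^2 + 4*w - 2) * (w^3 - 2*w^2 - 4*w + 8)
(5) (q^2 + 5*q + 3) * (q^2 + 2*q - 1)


(1) = 28*g^5 + 15*g^4 - 19*g^3 + 57*g^2 - 45*g - 18
(2) = -0.1054*x^2 - 0.9238*x + 0.4588
(3) = 4*n^2 + 8
(4) = 2*w^5 - 18*w^3 + 4*w^2 + 40*w - 16
(5) = q^4 + 7*q^3 + 12*q^2 + q - 3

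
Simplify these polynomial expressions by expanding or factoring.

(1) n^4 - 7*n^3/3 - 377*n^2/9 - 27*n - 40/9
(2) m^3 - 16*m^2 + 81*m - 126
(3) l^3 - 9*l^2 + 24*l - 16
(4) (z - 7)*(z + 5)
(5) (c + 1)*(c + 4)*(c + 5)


(1) = (n - 8)*(n + 1/3)^2*(n + 5)
(2) = (m - 7)*(m - 6)*(m - 3)
(3) = (l - 4)^2*(l - 1)
(4) = z^2 - 2*z - 35
(5) = c^3 + 10*c^2 + 29*c + 20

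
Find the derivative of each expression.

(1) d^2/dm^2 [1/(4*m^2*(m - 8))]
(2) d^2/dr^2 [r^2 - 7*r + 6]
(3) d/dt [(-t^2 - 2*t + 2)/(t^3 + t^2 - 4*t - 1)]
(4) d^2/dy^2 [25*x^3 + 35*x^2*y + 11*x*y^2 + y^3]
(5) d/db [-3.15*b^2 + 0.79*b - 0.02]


(1) = (m^2 + 2*m*(m - 8) + 3*(m - 8)^2)/(2*m^4*(m - 8)^3)
(2) = 2
(3) = (t^4 + 4*t^3 - 2*t + 10)/(t^6 + 2*t^5 - 7*t^4 - 10*t^3 + 14*t^2 + 8*t + 1)
(4) = 22*x + 6*y
(5) = 0.79 - 6.3*b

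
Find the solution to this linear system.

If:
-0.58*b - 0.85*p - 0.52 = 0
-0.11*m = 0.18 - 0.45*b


Then:
b = -1.46551724137931*p - 0.896551724137931
m = -5.99529780564263*p - 5.30407523510972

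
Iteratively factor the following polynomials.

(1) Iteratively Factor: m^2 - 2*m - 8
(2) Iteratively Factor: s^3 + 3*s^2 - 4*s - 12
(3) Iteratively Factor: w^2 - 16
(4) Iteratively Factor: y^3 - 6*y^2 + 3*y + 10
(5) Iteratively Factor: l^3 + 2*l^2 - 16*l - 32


(1) = (m + 2)*(m - 4)
(2) = (s + 3)*(s^2 - 4) = (s - 2)*(s + 3)*(s + 2)
(3) = (w + 4)*(w - 4)
(4) = (y + 1)*(y^2 - 7*y + 10) = (y - 5)*(y + 1)*(y - 2)
(5) = (l + 4)*(l^2 - 2*l - 8) = (l - 4)*(l + 4)*(l + 2)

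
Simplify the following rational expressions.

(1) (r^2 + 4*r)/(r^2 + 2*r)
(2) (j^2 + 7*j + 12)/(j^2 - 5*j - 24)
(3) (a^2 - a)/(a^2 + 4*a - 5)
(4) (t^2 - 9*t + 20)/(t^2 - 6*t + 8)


(1) = (r + 4)/(r + 2)
(2) = (j + 4)/(j - 8)
(3) = a/(a + 5)
(4) = (t - 5)/(t - 2)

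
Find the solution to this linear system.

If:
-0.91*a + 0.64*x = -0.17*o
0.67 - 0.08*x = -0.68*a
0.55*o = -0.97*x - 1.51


Then:
a = -1.20
o = 0.51
x = -1.84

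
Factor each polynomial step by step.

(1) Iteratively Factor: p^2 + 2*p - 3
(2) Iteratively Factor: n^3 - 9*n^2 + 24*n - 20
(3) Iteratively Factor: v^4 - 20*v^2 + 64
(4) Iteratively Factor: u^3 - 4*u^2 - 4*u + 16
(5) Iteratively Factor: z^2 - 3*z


(1) = (p + 3)*(p - 1)
(2) = (n - 2)*(n^2 - 7*n + 10) = (n - 5)*(n - 2)*(n - 2)
(3) = (v - 4)*(v^3 + 4*v^2 - 4*v - 16) = (v - 4)*(v + 4)*(v^2 - 4) = (v - 4)*(v - 2)*(v + 4)*(v + 2)
(4) = (u - 2)*(u^2 - 2*u - 8) = (u - 2)*(u + 2)*(u - 4)
(5) = (z)*(z - 3)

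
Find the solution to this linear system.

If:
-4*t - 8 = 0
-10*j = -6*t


Then:
j = -6/5
t = -2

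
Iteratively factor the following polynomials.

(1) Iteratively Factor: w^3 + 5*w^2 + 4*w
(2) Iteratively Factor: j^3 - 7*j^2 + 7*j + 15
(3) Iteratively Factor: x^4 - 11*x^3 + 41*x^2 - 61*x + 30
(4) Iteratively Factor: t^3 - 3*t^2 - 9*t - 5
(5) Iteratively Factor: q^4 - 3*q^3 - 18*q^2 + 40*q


(1) = (w + 4)*(w^2 + w) = (w + 1)*(w + 4)*(w)
(2) = (j - 3)*(j^2 - 4*j - 5) = (j - 3)*(j + 1)*(j - 5)
(3) = (x - 5)*(x^3 - 6*x^2 + 11*x - 6) = (x - 5)*(x - 1)*(x^2 - 5*x + 6) = (x - 5)*(x - 2)*(x - 1)*(x - 3)
(4) = (t - 5)*(t^2 + 2*t + 1) = (t - 5)*(t + 1)*(t + 1)
(5) = (q + 4)*(q^3 - 7*q^2 + 10*q) = (q - 5)*(q + 4)*(q^2 - 2*q) = q*(q - 5)*(q + 4)*(q - 2)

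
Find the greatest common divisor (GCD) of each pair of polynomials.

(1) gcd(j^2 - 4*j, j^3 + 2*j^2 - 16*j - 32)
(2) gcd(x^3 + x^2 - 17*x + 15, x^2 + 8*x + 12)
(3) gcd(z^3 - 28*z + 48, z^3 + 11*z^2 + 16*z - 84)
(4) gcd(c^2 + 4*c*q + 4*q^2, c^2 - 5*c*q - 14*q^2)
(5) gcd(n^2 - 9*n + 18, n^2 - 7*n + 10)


(1) = gcd(j*(j - 4), (j - 4)*(j + 2)*(j + 4)) = j - 4
(2) = gcd((x - 3)*(x - 1)*(x + 5), (x + 2)*(x + 6)) = 1
(3) = z^2 + 4*z - 12
(4) = gcd((c + 2*q)^2, (c - 7*q)*(c + 2*q)) = c + 2*q
(5) = 1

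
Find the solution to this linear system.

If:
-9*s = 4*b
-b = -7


Then:
b = 7
s = -28/9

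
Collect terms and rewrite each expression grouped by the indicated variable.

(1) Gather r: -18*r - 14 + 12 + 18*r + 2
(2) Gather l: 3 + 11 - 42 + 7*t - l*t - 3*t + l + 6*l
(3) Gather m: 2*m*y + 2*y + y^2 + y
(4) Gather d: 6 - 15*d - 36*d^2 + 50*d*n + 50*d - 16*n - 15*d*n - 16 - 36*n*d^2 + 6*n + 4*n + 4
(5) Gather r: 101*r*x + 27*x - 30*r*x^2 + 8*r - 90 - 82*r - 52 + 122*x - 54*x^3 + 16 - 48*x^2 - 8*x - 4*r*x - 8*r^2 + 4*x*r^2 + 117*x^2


(1) = 0
(2) = l*(7 - t) + 4*t - 28
(3) = 2*m*y + y^2 + 3*y
(4) = d^2*(-36*n - 36) + d*(35*n + 35) - 6*n - 6
(5) = r^2*(4*x - 8) + r*(-30*x^2 + 97*x - 74) - 54*x^3 + 69*x^2 + 141*x - 126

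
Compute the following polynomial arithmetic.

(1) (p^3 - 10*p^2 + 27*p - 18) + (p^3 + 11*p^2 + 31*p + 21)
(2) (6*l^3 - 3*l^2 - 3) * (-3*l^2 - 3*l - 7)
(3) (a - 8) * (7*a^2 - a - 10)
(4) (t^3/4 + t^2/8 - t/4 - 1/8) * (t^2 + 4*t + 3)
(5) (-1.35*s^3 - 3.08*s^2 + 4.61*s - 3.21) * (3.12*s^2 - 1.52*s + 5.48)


(1) = 2*p^3 + p^2 + 58*p + 3
(2) = -18*l^5 - 9*l^4 - 33*l^3 + 30*l^2 + 9*l + 21
(3) = 7*a^3 - 57*a^2 - 2*a + 80
(4) = t^5/4 + 9*t^4/8 + t^3 - 3*t^2/4 - 5*t/4 - 3/8
(5) = -4.212*s^5 - 7.5576*s^4 + 11.6668*s^3 - 33.9008*s^2 + 30.142*s - 17.5908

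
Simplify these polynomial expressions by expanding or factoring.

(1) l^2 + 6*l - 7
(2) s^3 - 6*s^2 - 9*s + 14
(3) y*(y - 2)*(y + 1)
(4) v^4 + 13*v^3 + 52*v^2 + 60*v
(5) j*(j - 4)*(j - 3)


(1) = (l - 1)*(l + 7)
(2) = (s - 7)*(s - 1)*(s + 2)
(3) = y^3 - y^2 - 2*y
(4) = v*(v + 2)*(v + 5)*(v + 6)
(5) = j^3 - 7*j^2 + 12*j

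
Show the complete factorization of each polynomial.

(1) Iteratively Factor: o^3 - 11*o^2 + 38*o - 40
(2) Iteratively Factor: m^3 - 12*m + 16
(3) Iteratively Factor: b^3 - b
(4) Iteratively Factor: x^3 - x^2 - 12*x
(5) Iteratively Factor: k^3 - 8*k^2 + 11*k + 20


(1) = (o - 2)*(o^2 - 9*o + 20) = (o - 4)*(o - 2)*(o - 5)
(2) = (m + 4)*(m^2 - 4*m + 4) = (m - 2)*(m + 4)*(m - 2)
(3) = (b - 1)*(b^2 + b) = b*(b - 1)*(b + 1)
(4) = (x - 4)*(x^2 + 3*x) = (x - 4)*(x + 3)*(x)
(5) = (k - 4)*(k^2 - 4*k - 5) = (k - 4)*(k + 1)*(k - 5)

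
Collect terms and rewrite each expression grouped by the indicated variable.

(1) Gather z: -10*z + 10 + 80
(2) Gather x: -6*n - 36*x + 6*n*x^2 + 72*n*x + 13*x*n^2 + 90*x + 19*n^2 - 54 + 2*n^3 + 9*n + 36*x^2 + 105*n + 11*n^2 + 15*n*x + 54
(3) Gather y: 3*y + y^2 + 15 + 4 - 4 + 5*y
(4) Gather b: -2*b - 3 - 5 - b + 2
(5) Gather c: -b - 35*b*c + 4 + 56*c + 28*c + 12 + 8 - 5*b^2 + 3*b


(1) = 90 - 10*z
(2) = 2*n^3 + 30*n^2 + 108*n + x^2*(6*n + 36) + x*(13*n^2 + 87*n + 54)
(3) = y^2 + 8*y + 15
(4) = -3*b - 6
(5) = -5*b^2 + 2*b + c*(84 - 35*b) + 24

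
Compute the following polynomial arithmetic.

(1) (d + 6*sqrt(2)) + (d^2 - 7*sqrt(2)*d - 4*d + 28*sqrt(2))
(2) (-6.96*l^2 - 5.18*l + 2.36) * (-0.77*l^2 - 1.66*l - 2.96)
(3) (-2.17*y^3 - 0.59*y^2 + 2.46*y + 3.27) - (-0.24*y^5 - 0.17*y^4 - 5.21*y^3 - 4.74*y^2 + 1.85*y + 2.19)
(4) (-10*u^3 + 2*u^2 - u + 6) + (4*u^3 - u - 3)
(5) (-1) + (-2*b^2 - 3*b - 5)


(1) = d^2 - 7*sqrt(2)*d - 3*d + 34*sqrt(2)
(2) = 5.3592*l^4 + 15.5422*l^3 + 27.3832*l^2 + 11.4152*l - 6.9856
(3) = 0.24*y^5 + 0.17*y^4 + 3.04*y^3 + 4.15*y^2 + 0.61*y + 1.08
(4) = -6*u^3 + 2*u^2 - 2*u + 3
(5) = -2*b^2 - 3*b - 6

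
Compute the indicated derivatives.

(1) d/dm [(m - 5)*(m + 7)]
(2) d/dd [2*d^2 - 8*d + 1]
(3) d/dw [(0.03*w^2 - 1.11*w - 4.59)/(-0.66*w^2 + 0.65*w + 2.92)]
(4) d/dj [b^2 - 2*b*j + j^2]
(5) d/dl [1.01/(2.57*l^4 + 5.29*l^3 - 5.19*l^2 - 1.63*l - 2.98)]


(1) = 2*m + 2
(2) = 4*d - 8
(3) = (-0.7131*w^2 - 5.8836*w - 0.2577)/(0.4356*w^4 - 0.858*w^3 - 3.4319*w^2 + 3.796*w + 8.5264)
(4) = -2*b + 2*j
(5) = (-10.3828*l^3 - 16.0287*l^2 + 10.4838*l + 1.6463)/(-2.57*l^4 - 5.29*l^3 + 5.19*l^2 + 1.63*l + 2.98)^2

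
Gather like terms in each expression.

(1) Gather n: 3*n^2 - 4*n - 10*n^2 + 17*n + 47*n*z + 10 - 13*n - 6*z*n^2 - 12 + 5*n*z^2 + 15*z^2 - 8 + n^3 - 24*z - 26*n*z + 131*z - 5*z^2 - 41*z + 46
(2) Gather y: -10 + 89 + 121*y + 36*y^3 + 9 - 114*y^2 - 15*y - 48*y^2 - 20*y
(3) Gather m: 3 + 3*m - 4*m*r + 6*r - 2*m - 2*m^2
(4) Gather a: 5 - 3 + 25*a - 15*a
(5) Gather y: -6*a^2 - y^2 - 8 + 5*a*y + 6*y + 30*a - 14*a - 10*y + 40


(1) = n^3 + n^2*(-6*z - 7) + n*(5*z^2 + 21*z) + 10*z^2 + 66*z + 36
(2) = 36*y^3 - 162*y^2 + 86*y + 88
(3) = -2*m^2 + m*(1 - 4*r) + 6*r + 3
(4) = 10*a + 2
(5) = -6*a^2 + 16*a - y^2 + y*(5*a - 4) + 32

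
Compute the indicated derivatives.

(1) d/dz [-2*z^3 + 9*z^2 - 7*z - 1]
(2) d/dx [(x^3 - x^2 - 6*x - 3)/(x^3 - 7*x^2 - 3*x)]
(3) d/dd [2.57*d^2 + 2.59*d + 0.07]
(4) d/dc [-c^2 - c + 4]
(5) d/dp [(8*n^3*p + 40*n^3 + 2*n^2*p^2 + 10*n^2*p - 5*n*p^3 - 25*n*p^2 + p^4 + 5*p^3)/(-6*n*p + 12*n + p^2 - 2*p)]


(1) = -6*z^2 + 18*z - 7
(2) = 3*(-2*x^4 + 2*x^3 - 10*x^2 - 14*x - 3)/(x^2*(x^4 - 14*x^3 + 43*x^2 + 42*x + 9))
(3) = 5.14*d + 2.59
(4) = -2*c - 1
(5) = (2*(3*n - p + 1)*(8*n^3*p + 40*n^3 + 2*n^2*p^2 + 10*n^2*p - 5*n*p^3 - 25*n*p^2 + p^4 + 5*p^3) + (6*n*p - 12*n - p^2 + 2*p)*(-8*n^3 - 4*n^2*p - 10*n^2 + 15*n*p^2 + 50*n*p - 4*p^3 - 15*p^2))/(6*n*p - 12*n - p^2 + 2*p)^2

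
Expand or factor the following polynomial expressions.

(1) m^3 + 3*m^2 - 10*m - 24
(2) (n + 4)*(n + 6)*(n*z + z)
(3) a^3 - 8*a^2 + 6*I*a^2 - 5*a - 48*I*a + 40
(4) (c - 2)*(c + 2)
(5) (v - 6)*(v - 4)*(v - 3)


(1) = (m - 3)*(m + 2)*(m + 4)
(2) = n^3*z + 11*n^2*z + 34*n*z + 24*z
(3) = (a - 8)*(a + I)*(a + 5*I)
(4) = c^2 - 4
(5) = v^3 - 13*v^2 + 54*v - 72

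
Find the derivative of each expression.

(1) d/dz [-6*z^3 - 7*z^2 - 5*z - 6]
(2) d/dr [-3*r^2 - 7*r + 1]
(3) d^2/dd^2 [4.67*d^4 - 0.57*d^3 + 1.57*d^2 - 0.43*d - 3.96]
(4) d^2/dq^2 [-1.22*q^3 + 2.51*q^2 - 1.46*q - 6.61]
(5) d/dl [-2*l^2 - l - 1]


(1) = -18*z^2 - 14*z - 5
(2) = -6*r - 7
(3) = 56.04*d^2 - 3.42*d + 3.14
(4) = 5.02 - 7.32*q
(5) = -4*l - 1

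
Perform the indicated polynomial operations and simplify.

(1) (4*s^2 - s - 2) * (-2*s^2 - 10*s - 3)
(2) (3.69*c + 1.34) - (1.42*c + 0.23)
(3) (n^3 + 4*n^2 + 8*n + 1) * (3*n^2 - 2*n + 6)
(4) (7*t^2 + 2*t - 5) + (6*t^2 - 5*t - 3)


(1) = -8*s^4 - 38*s^3 + 2*s^2 + 23*s + 6
(2) = 2.27*c + 1.11
(3) = 3*n^5 + 10*n^4 + 22*n^3 + 11*n^2 + 46*n + 6
(4) = 13*t^2 - 3*t - 8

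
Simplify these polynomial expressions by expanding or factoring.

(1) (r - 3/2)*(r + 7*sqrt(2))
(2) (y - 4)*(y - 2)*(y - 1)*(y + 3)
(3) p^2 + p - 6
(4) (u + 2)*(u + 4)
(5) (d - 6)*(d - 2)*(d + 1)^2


(1) = r^2 - 3*r/2 + 7*sqrt(2)*r - 21*sqrt(2)/2
(2) = y^4 - 4*y^3 - 7*y^2 + 34*y - 24
(3) = (p - 2)*(p + 3)
(4) = u^2 + 6*u + 8
(5) = d^4 - 6*d^3 - 3*d^2 + 16*d + 12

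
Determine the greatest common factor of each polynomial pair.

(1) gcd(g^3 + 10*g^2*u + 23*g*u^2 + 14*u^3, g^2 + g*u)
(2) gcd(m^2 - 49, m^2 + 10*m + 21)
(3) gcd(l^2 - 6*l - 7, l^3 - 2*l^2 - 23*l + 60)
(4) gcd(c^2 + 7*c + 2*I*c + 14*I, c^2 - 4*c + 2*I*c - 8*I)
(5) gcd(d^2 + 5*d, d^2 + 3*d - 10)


(1) = gcd((g + u)*(g + 2*u)*(g + 7*u), g*(g + u)) = g + u
(2) = gcd((m - 7)*(m + 7), (m + 3)*(m + 7)) = m + 7
(3) = gcd((l - 7)*(l + 1), (l - 4)*(l - 3)*(l + 5)) = 1
(4) = gcd((c + 7)*(c + 2*I), (c - 4)*(c + 2*I)) = c + 2*I
(5) = gcd(d*(d + 5), (d - 2)*(d + 5)) = d + 5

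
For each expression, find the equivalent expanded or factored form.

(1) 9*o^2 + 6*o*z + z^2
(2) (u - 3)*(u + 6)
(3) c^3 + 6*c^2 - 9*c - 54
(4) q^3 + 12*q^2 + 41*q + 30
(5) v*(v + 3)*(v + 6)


(1) = (3*o + z)^2
(2) = u^2 + 3*u - 18
(3) = (c - 3)*(c + 3)*(c + 6)
(4) = (q + 1)*(q + 5)*(q + 6)
(5) = v^3 + 9*v^2 + 18*v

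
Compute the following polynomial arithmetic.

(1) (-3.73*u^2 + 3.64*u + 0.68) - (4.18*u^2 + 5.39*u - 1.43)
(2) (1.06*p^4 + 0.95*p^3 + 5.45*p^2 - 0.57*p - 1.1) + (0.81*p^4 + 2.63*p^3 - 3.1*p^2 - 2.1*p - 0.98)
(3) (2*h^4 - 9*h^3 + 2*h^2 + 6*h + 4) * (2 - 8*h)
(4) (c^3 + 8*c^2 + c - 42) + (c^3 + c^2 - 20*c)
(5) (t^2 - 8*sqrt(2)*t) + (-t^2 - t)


(1) = -7.91*u^2 - 1.75*u + 2.11
(2) = 1.87*p^4 + 3.58*p^3 + 2.35*p^2 - 2.67*p - 2.08
(3) = -16*h^5 + 76*h^4 - 34*h^3 - 44*h^2 - 20*h + 8
(4) = 2*c^3 + 9*c^2 - 19*c - 42
(5) = -8*sqrt(2)*t - t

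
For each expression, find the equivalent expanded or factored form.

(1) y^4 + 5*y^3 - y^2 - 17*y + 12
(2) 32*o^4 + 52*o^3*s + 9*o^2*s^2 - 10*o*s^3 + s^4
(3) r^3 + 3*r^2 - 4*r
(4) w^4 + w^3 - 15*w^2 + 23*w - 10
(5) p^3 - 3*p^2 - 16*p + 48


(1) = (y - 1)^2*(y + 3)*(y + 4)
(2) = (-8*o + s)*(-4*o + s)*(o + s)^2
(3) = r*(r - 1)*(r + 4)
(4) = (w - 2)*(w - 1)^2*(w + 5)
(5) = (p - 4)*(p - 3)*(p + 4)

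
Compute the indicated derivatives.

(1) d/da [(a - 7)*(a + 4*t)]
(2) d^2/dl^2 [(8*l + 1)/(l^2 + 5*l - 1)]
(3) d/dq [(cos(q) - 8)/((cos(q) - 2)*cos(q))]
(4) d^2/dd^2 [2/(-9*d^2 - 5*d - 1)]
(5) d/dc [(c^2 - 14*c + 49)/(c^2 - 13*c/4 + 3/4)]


(1) = 2*a + 4*t - 7
(2) = 2*((2*l + 5)^2*(8*l + 1) - (24*l + 41)*(l^2 + 5*l - 1))/(l^2 + 5*l - 1)^3
(3) = (sin(q) + 16*sin(q)/cos(q)^2 - 16*tan(q))/(cos(q) - 2)^2
(4) = 4*(81*d^2 + 45*d - (18*d + 5)^2 + 9)/(9*d^2 + 5*d + 1)^3
(5) = 4*(43*c^2 - 386*c + 595)/(16*c^4 - 104*c^3 + 193*c^2 - 78*c + 9)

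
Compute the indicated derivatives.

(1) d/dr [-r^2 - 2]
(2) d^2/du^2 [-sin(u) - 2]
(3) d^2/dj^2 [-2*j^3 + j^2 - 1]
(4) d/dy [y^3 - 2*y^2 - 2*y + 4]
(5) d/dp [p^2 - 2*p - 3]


(1) = -2*r
(2) = sin(u)
(3) = 2 - 12*j
(4) = 3*y^2 - 4*y - 2
(5) = 2*p - 2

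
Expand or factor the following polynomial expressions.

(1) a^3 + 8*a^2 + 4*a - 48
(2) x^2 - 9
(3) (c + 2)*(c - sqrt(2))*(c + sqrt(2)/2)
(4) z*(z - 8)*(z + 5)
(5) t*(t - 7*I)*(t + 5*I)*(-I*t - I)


(1) = (a - 2)*(a + 4)*(a + 6)
(2) = (x - 3)*(x + 3)
(3) = c^3 - sqrt(2)*c^2/2 + 2*c^2 - sqrt(2)*c - c - 2
(4) = z^3 - 3*z^2 - 40*z
(5) = -I*t^4 - 2*t^3 - I*t^3 - 2*t^2 - 35*I*t^2 - 35*I*t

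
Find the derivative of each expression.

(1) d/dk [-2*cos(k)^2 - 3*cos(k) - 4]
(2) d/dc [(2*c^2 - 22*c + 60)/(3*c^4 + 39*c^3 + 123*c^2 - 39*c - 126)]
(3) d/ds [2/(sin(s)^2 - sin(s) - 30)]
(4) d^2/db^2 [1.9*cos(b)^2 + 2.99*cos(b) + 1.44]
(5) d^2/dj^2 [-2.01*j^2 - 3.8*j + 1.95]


(1) = (4*cos(k) + 3)*sin(k)
(2) = 4*(-c^5 + 10*c^4 + 83*c^3 - 366*c^2 - 1272*c + 426)/(3*(c^8 + 26*c^7 + 251*c^6 + 1040*c^5 + 1259*c^4 - 2158*c^3 - 3275*c^2 + 1092*c + 1764))
(3) = 2*(1 - 2*sin(s))*cos(s)/(sin(s) + cos(s)^2 + 29)^2
(4) = -2.99*cos(b) - 3.8*cos(2*b)
(5) = -4.02000000000000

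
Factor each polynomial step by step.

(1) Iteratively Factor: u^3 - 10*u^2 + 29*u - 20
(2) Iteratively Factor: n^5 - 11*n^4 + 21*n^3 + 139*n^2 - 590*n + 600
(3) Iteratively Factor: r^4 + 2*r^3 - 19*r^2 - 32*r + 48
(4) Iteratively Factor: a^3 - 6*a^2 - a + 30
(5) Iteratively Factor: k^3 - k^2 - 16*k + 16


(1) = (u - 5)*(u^2 - 5*u + 4) = (u - 5)*(u - 1)*(u - 4)
(2) = (n - 5)*(n^4 - 6*n^3 - 9*n^2 + 94*n - 120) = (n - 5)^2*(n^3 - n^2 - 14*n + 24) = (n - 5)^2*(n - 2)*(n^2 + n - 12) = (n - 5)^2*(n - 3)*(n - 2)*(n + 4)
(3) = (r - 4)*(r^3 + 6*r^2 + 5*r - 12) = (r - 4)*(r + 3)*(r^2 + 3*r - 4) = (r - 4)*(r - 1)*(r + 3)*(r + 4)
(4) = (a - 3)*(a^2 - 3*a - 10) = (a - 3)*(a + 2)*(a - 5)
(5) = (k + 4)*(k^2 - 5*k + 4) = (k - 4)*(k + 4)*(k - 1)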